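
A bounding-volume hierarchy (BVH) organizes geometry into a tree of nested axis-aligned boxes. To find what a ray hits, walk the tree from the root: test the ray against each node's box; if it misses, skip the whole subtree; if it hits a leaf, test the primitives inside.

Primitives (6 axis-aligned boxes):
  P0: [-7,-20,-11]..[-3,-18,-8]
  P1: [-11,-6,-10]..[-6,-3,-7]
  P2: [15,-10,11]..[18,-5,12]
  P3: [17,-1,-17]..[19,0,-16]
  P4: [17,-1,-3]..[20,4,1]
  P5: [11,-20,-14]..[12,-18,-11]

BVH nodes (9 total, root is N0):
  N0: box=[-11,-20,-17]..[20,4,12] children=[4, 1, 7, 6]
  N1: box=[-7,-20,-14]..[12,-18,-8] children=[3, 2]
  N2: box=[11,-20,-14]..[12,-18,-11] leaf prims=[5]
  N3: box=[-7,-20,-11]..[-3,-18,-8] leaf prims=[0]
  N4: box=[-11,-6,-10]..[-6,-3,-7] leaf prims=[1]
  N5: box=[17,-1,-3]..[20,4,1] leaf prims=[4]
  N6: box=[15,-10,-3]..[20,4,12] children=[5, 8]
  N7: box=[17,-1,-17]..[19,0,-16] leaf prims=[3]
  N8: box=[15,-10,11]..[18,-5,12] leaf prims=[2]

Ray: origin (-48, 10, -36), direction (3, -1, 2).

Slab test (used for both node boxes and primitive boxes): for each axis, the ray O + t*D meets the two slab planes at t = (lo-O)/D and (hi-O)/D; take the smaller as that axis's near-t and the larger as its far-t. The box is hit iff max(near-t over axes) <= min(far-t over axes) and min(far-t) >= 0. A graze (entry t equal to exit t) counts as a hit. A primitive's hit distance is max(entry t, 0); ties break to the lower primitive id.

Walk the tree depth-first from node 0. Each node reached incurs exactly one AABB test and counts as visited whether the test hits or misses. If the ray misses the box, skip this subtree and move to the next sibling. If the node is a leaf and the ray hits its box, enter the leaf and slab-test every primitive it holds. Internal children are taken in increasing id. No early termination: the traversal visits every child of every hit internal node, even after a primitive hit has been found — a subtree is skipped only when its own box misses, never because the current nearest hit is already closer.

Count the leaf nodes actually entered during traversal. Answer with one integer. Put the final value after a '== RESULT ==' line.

Trace the traversal:
N0 x:[37/3,68/3] y:[6,30] z:[19/2,24] -> hit [37/3,68/3], descend [1, 4, 6, 7]
  N1 x:[41/3,20] y:[28,30] z:[11,14] -> miss, prune
  N4 x:[37/3,14] y:[13,16] z:[13,29/2] -> hit [13,14] leaf, test {P1@t=13}
  N6 x:[21,68/3] y:[6,20] z:[33/2,24] -> miss, prune
  N7 x:[65/3,67/3] y:[10,11] z:[19/2,10] -> miss, prune

Visited [0, 1, 4, 6, 7]. Tests: 5 box, 1 leaf. Nearest: P1.

== RESULT ==
1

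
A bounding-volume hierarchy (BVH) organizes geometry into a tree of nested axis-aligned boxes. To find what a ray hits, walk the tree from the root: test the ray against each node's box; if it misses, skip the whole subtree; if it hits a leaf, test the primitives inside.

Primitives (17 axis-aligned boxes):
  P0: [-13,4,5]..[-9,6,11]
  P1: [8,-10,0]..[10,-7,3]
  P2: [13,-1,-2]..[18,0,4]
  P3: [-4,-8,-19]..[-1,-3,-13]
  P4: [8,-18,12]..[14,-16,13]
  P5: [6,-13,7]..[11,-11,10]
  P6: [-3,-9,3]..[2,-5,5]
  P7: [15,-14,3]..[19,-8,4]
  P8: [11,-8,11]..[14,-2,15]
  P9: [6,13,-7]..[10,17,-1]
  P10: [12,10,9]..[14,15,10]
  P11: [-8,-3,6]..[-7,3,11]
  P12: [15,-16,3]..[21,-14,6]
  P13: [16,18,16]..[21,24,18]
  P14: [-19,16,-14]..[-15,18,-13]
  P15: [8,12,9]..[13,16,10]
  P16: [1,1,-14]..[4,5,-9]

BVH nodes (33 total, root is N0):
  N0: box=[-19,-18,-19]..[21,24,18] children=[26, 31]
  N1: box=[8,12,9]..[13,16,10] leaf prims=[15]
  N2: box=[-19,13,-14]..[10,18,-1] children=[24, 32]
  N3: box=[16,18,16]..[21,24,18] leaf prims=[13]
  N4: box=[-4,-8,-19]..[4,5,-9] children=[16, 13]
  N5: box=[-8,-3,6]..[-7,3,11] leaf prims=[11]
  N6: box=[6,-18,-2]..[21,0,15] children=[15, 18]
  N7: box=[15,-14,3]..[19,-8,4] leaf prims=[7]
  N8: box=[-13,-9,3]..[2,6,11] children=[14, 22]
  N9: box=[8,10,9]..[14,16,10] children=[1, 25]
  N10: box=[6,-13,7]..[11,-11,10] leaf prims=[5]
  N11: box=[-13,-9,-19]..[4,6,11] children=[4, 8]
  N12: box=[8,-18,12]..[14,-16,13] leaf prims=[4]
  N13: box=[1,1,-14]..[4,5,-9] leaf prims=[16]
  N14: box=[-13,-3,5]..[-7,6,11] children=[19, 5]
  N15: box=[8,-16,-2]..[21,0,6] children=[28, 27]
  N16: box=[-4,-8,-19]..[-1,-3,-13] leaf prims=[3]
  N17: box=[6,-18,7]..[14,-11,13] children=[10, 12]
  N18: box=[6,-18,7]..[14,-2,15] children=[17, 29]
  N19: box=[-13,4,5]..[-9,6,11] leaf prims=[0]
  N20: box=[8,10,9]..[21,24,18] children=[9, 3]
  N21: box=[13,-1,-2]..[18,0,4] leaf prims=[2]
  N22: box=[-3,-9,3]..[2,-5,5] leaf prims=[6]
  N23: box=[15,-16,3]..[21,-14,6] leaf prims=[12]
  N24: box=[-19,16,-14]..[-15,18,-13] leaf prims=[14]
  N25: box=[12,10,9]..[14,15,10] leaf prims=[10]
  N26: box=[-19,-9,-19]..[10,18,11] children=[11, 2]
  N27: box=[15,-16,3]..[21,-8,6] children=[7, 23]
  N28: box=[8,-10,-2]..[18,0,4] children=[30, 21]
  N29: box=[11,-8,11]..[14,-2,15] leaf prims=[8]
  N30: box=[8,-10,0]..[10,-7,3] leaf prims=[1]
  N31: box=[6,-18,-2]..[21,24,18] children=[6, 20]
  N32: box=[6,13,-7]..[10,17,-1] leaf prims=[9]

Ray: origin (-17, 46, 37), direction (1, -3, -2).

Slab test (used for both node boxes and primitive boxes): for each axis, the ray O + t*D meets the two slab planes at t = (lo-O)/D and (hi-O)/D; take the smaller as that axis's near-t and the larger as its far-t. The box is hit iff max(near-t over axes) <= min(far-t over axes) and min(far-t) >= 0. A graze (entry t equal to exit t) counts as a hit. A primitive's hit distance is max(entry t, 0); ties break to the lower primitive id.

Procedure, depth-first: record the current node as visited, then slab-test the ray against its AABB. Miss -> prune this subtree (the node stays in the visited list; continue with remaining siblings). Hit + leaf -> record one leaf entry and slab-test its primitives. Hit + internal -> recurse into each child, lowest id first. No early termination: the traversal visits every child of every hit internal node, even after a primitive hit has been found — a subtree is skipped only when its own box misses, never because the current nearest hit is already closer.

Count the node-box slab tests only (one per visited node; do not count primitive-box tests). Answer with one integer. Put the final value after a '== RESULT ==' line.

Traverse from the root:
N0 x:[-2,38] y:[22/3,64/3] z:[19/2,28] -> hit [19/2,64/3], descend [26, 31]
  N26 x:[-2,27] y:[28/3,55/3] z:[13,28] -> hit [13,55/3], descend [2, 11]
    N2 x:[-2,27] y:[28/3,11] z:[19,51/2] -> miss, prune
    N11 x:[4,21] y:[40/3,55/3] z:[13,28] -> hit [40/3,55/3], descend [4, 8]
      N4 x:[13,21] y:[41/3,18] z:[23,28] -> miss, prune
      N8 x:[4,19] y:[40/3,55/3] z:[13,17] -> hit [40/3,17], descend [14, 22]
        N14 x:[4,10] y:[40/3,49/3] z:[13,16] -> miss, prune
        N22 x:[14,19] y:[17,55/3] z:[16,17] -> hit [17,17] leaf, test {P6@t=17}
  N31 x:[23,38] y:[22/3,64/3] z:[19/2,39/2] -> miss, prune

Summary -> nodes [0, 26, 2, 11, 4, 8, 14, 22, 31]; box-tests=9; leaf-entries=1; first=P6

== RESULT ==
9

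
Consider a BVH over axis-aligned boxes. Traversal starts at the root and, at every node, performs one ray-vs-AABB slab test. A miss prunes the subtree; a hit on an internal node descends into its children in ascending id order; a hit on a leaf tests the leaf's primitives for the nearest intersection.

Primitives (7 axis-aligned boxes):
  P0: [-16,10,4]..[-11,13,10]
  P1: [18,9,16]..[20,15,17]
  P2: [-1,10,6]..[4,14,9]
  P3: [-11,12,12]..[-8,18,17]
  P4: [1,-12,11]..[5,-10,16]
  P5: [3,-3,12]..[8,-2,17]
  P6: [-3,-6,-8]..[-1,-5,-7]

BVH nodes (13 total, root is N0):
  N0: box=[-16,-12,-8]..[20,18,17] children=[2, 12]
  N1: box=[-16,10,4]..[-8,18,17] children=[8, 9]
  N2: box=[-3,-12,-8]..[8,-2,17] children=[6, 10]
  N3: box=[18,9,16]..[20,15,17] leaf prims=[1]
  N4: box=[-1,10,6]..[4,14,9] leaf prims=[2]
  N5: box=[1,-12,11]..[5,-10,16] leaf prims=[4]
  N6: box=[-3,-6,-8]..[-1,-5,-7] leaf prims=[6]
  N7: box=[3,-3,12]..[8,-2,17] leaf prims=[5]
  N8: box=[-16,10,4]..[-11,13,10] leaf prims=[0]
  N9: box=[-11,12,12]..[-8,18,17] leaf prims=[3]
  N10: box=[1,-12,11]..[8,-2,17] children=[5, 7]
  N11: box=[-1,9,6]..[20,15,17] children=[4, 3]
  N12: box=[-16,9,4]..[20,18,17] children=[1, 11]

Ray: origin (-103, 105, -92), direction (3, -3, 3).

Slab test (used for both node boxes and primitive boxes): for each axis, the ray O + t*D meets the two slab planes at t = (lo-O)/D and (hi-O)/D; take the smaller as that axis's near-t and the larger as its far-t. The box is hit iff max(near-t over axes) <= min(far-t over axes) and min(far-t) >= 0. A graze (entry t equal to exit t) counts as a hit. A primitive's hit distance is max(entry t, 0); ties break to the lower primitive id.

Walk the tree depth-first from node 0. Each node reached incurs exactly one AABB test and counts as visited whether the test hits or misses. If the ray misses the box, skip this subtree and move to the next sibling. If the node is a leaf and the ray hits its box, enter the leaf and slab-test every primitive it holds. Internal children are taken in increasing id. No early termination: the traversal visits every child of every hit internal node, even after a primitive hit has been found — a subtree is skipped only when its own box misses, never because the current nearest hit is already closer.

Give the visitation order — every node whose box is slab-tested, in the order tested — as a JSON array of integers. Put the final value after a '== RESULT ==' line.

Walk:
N0 x:[29,41] y:[29,39] z:[28,109/3] -> hit [29,109/3], descend [2, 12]
  N2 x:[100/3,37] y:[107/3,39] z:[28,109/3] -> hit [107/3,109/3], descend [6, 10]
    N6 x:[100/3,34] y:[110/3,37] z:[28,85/3] -> miss, prune
    N10 x:[104/3,37] y:[107/3,39] z:[103/3,109/3] -> hit [107/3,109/3], descend [5, 7]
      N5 x:[104/3,36] y:[115/3,39] z:[103/3,36] -> miss, prune
      N7 x:[106/3,37] y:[107/3,36] z:[104/3,109/3] -> hit [107/3,36] leaf, test {P5@t=107/3}
  N12 x:[29,41] y:[29,32] z:[32,109/3] -> hit [32,32], descend [1, 11]
    N1 x:[29,95/3] y:[29,95/3] z:[32,109/3] -> miss, prune
    N11 x:[34,41] y:[30,32] z:[98/3,109/3] -> miss, prune

Visited [0, 2, 6, 10, 5, 7, 12, 1, 11]. Tests: 9 box, 1 leaf. Nearest: P5.

== RESULT ==
[0, 2, 6, 10, 5, 7, 12, 1, 11]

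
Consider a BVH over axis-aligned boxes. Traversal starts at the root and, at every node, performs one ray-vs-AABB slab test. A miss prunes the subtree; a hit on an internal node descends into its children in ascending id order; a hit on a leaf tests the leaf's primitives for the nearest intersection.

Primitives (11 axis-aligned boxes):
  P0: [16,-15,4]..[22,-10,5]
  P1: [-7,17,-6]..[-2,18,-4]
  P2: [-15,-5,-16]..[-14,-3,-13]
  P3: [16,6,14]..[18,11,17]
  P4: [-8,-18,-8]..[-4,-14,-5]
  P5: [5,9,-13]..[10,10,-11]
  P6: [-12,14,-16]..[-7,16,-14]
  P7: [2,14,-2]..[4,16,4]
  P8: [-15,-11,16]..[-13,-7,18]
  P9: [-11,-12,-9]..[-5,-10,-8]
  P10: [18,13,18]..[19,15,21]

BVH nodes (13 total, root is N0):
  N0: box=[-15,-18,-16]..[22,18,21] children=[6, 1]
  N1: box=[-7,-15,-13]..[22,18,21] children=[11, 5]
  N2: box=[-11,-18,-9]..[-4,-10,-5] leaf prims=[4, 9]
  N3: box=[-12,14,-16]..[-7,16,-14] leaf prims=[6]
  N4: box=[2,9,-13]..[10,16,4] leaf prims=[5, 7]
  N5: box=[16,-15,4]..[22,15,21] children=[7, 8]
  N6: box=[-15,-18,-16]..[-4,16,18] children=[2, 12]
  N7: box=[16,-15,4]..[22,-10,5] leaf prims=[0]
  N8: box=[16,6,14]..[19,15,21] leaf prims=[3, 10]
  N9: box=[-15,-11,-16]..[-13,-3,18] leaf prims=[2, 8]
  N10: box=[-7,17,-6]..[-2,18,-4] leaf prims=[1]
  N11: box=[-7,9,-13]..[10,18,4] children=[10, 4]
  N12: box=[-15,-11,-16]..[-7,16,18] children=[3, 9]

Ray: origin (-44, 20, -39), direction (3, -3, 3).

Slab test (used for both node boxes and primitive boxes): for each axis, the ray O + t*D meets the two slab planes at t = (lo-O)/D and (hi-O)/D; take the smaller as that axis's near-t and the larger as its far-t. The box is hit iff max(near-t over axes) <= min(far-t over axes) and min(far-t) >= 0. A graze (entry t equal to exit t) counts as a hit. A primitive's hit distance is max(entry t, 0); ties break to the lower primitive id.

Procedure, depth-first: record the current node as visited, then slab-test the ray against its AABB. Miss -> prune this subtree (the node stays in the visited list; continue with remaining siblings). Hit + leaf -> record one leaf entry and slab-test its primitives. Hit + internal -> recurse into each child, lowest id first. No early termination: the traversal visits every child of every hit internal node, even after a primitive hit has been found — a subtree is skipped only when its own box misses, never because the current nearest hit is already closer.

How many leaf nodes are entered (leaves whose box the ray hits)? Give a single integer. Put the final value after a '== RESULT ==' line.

Traverse from the root:
N0 x:[29/3,22] y:[2/3,38/3] z:[23/3,20] -> hit [29/3,38/3], descend [1, 6]
  N1 x:[37/3,22] y:[2/3,35/3] z:[26/3,20] -> miss, prune
  N6 x:[29/3,40/3] y:[4/3,38/3] z:[23/3,19] -> hit [29/3,38/3], descend [2, 12]
    N2 x:[11,40/3] y:[10,38/3] z:[10,34/3] -> hit [11,34/3] leaf, test {P4(miss), P9(miss)}
    N12 x:[29/3,37/3] y:[4/3,31/3] z:[23/3,19] -> hit [29/3,31/3], descend [3, 9]
      N3 x:[32/3,37/3] y:[4/3,2] z:[23/3,25/3] -> miss, prune
      N9 x:[29/3,31/3] y:[23/3,31/3] z:[23/3,19] -> hit [29/3,31/3] leaf, test {P2(miss), P8(miss)}

order=[0, 1, 6, 2, 12, 3, 9]  |boxes|=7  |leaves|=2  hit=miss

== RESULT ==
2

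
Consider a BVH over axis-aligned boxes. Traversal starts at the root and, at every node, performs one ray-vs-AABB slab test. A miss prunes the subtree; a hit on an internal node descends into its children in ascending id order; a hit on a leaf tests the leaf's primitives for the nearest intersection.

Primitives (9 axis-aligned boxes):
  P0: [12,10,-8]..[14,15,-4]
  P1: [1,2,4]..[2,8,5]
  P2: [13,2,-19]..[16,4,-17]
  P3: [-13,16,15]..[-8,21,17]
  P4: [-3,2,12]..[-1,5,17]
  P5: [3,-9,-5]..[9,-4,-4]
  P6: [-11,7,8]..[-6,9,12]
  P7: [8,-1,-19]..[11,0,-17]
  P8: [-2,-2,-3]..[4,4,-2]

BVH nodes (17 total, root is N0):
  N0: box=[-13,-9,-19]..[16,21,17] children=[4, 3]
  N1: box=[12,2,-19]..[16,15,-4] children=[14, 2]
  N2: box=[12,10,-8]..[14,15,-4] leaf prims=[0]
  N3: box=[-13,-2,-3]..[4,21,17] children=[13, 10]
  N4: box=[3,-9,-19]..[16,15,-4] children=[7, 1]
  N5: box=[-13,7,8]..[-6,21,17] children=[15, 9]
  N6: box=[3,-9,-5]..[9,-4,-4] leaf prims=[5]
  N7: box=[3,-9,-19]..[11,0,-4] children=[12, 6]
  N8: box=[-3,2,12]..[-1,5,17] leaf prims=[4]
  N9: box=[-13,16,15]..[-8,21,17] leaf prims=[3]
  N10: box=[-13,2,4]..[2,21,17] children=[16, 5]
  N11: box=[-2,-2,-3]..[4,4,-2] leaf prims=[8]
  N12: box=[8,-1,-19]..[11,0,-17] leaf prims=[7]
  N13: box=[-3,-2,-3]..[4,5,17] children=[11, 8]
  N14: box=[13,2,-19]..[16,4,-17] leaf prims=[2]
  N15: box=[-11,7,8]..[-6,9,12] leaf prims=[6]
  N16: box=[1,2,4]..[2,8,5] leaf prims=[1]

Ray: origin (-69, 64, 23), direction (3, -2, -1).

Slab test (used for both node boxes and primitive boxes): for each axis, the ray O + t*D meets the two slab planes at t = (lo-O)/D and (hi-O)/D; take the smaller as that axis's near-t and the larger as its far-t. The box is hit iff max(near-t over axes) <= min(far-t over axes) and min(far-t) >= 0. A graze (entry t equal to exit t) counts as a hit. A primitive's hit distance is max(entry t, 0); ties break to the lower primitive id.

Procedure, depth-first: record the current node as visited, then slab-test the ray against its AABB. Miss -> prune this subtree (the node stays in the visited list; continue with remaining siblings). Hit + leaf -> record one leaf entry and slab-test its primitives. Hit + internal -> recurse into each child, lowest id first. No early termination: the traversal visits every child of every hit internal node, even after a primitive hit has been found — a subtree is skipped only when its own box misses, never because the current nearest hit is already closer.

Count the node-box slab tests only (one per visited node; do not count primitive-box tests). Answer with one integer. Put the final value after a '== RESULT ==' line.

Walk:
N0 x:[56/3,85/3] y:[43/2,73/2] z:[6,42] -> hit [43/2,85/3], descend [3, 4]
  N3 x:[56/3,73/3] y:[43/2,33] z:[6,26] -> hit [43/2,73/3], descend [10, 13]
    N10 x:[56/3,71/3] y:[43/2,31] z:[6,19] -> miss, prune
    N13 x:[22,73/3] y:[59/2,33] z:[6,26] -> miss, prune
  N4 x:[24,85/3] y:[49/2,73/2] z:[27,42] -> hit [27,85/3], descend [1, 7]
    N1 x:[27,85/3] y:[49/2,31] z:[27,42] -> hit [27,85/3], descend [2, 14]
      N2 x:[27,83/3] y:[49/2,27] z:[27,31] -> hit [27,27] leaf, test {P0@t=27}
      N14 x:[82/3,85/3] y:[30,31] z:[40,42] -> miss, prune
    N7 x:[24,80/3] y:[32,73/2] z:[27,42] -> miss, prune

Summary -> nodes [0, 3, 10, 13, 4, 1, 2, 14, 7]; box-tests=9; leaf-entries=1; first=P0

== RESULT ==
9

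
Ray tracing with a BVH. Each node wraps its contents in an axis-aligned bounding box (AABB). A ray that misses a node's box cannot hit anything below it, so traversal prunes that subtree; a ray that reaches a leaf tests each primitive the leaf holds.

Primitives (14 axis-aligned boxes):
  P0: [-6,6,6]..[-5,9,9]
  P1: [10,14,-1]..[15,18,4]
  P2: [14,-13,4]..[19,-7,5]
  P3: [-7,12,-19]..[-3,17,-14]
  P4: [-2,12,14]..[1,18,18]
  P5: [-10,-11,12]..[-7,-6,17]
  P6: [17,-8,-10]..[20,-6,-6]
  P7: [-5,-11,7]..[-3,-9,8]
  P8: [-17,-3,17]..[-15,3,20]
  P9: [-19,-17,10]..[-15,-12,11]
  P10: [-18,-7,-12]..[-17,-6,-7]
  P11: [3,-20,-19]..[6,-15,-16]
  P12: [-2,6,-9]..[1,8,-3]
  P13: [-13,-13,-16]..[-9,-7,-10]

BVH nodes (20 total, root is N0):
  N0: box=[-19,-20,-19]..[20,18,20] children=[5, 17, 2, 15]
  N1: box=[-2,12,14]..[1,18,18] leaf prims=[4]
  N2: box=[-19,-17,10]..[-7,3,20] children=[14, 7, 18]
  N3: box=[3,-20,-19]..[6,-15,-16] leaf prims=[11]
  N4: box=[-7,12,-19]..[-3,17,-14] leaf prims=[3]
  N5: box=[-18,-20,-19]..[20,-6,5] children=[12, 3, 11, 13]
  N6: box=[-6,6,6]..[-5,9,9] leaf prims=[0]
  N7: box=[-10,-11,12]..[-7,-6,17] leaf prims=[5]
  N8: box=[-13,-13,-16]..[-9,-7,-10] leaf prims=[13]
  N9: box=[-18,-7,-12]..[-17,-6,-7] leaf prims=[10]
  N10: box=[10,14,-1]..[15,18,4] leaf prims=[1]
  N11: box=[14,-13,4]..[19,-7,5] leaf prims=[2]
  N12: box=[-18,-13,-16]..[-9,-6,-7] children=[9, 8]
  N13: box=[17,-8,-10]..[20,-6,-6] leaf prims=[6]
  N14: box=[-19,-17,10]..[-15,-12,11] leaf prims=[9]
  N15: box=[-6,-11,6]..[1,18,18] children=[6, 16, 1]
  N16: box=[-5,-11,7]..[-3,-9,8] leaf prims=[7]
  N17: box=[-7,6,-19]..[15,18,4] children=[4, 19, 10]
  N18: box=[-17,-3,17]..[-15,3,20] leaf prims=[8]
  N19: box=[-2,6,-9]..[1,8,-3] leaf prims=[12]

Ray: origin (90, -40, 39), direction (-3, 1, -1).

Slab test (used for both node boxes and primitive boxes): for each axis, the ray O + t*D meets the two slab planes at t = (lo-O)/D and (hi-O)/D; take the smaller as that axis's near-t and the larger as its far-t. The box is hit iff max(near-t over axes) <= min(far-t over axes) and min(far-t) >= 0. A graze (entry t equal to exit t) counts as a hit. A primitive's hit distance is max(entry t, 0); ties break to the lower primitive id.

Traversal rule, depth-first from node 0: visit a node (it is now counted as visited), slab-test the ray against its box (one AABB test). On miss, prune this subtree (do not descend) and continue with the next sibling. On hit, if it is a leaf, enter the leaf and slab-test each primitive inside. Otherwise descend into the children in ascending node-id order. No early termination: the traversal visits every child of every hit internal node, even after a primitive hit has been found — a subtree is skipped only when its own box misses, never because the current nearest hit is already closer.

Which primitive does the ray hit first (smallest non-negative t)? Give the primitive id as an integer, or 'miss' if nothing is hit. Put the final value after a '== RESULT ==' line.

Trace the traversal:
N0 x:[70/3,109/3] y:[20,58] z:[19,58] -> hit [70/3,109/3], descend [2, 5, 15, 17]
  N2 x:[97/3,109/3] y:[23,43] z:[19,29] -> miss, prune
  N5 x:[70/3,36] y:[20,34] z:[34,58] -> hit [34,34], descend [3, 11, 12, 13]
    N3 x:[28,29] y:[20,25] z:[55,58] -> miss, prune
    N11 x:[71/3,76/3] y:[27,33] z:[34,35] -> miss, prune
    N12 x:[33,36] y:[27,34] z:[46,55] -> miss, prune
    N13 x:[70/3,73/3] y:[32,34] z:[45,49] -> miss, prune
  N15 x:[89/3,32] y:[29,58] z:[21,33] -> hit [89/3,32], descend [1, 6, 16]
    N1 x:[89/3,92/3] y:[52,58] z:[21,25] -> miss, prune
    N6 x:[95/3,32] y:[46,49] z:[30,33] -> miss, prune
    N16 x:[31,95/3] y:[29,31] z:[31,32] -> hit [31,31] leaf, test {P7@t=31}
  N17 x:[25,97/3] y:[46,58] z:[35,58] -> miss, prune

Summary -> nodes [0, 2, 5, 3, 11, 12, 13, 15, 1, 6, 16, 17]; box-tests=12; leaf-entries=1; first=P7

== RESULT ==
7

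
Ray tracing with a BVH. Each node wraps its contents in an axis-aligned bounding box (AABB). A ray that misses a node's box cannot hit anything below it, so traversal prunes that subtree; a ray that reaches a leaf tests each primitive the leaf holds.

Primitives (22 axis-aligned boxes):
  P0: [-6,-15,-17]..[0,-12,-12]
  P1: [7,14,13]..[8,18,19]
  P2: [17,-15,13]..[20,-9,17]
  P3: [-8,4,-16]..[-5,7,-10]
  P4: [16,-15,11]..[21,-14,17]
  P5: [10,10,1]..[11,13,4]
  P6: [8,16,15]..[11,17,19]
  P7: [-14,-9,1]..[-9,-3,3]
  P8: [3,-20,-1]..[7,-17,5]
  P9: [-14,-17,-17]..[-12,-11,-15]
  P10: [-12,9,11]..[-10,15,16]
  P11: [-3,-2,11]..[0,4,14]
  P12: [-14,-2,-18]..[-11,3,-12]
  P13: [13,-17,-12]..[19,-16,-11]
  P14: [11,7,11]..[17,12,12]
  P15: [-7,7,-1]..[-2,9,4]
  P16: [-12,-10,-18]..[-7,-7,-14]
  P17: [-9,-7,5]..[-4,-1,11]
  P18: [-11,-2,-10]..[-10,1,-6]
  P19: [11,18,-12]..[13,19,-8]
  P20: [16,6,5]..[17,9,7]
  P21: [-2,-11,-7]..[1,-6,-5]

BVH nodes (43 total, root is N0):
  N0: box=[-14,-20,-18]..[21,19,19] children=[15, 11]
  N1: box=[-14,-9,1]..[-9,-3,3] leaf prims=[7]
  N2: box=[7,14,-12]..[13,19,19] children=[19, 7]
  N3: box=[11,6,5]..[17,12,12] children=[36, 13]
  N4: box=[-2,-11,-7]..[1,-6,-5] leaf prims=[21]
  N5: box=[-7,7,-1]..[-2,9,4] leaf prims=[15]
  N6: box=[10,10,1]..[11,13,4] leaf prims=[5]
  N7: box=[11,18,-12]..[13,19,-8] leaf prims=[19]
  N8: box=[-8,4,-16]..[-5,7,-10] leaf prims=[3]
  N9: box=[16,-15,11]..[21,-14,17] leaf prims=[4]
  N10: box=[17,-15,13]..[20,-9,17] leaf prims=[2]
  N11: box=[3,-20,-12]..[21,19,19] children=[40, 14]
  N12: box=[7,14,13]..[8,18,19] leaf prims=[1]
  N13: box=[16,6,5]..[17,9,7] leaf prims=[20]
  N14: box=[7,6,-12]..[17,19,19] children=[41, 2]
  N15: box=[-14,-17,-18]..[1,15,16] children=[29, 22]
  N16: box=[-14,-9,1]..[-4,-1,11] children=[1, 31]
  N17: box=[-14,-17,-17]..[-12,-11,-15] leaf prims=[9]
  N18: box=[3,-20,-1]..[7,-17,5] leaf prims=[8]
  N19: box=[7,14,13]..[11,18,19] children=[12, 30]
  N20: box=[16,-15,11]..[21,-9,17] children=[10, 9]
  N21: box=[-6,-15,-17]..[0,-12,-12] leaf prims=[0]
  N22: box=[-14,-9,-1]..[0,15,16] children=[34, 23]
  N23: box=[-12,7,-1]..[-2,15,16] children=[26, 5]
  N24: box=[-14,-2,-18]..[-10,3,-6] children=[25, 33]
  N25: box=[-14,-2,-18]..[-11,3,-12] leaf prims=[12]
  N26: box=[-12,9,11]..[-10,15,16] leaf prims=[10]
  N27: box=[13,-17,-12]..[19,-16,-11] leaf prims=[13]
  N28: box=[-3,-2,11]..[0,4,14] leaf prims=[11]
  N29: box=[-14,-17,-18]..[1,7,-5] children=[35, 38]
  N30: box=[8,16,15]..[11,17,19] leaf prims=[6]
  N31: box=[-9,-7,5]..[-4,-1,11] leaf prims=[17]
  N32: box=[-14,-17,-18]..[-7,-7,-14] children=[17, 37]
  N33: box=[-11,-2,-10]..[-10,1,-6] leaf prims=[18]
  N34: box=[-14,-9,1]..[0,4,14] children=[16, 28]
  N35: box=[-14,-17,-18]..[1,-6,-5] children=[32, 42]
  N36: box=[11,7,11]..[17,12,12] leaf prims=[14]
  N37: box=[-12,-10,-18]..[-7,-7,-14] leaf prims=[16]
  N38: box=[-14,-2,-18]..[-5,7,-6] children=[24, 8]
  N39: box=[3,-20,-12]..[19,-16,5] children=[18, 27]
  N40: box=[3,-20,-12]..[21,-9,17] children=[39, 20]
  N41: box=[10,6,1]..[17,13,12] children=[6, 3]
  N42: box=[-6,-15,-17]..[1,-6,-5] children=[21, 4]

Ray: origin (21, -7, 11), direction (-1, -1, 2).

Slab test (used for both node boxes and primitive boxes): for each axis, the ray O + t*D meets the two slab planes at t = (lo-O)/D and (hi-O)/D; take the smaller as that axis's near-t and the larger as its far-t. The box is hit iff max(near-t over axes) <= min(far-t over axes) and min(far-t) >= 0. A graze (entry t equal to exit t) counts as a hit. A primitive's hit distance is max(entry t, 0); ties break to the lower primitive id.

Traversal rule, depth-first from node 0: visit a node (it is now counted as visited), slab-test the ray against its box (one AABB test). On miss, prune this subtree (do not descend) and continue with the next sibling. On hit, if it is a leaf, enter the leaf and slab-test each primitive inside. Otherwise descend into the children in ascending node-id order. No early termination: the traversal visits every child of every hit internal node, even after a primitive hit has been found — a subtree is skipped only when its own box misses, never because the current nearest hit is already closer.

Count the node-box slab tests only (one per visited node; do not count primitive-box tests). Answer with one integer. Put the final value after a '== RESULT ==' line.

Walk:
N0 x:[0,35] y:[-26,13] z:[-29/2,4] -> hit [0,4], descend [11, 15]
  N11 x:[0,18] y:[-26,13] z:[-23/2,4] -> hit [0,4], descend [14, 40]
    N14 x:[4,14] y:[-26,-13] z:[-23/2,4] -> miss, prune
    N40 x:[0,18] y:[2,13] z:[-23/2,3] -> hit [2,3], descend [20, 39]
      N20 x:[0,5] y:[2,8] z:[0,3] -> hit [2,3], descend [9, 10]
        N9 x:[0,5] y:[7,8] z:[0,3] -> miss, prune
        N10 x:[1,4] y:[2,8] z:[1,3] -> hit [2,3] leaf, test {P2@t=2}
      N39 x:[2,18] y:[9,13] z:[-23/2,-3] -> miss, prune
  N15 x:[20,35] y:[-22,10] z:[-29/2,5/2] -> miss, prune

9 AABB tests over nodes [0, 11, 14, 40, 20, 9, 10, 39, 15]; 1 leaf entered; closest P2.

== RESULT ==
9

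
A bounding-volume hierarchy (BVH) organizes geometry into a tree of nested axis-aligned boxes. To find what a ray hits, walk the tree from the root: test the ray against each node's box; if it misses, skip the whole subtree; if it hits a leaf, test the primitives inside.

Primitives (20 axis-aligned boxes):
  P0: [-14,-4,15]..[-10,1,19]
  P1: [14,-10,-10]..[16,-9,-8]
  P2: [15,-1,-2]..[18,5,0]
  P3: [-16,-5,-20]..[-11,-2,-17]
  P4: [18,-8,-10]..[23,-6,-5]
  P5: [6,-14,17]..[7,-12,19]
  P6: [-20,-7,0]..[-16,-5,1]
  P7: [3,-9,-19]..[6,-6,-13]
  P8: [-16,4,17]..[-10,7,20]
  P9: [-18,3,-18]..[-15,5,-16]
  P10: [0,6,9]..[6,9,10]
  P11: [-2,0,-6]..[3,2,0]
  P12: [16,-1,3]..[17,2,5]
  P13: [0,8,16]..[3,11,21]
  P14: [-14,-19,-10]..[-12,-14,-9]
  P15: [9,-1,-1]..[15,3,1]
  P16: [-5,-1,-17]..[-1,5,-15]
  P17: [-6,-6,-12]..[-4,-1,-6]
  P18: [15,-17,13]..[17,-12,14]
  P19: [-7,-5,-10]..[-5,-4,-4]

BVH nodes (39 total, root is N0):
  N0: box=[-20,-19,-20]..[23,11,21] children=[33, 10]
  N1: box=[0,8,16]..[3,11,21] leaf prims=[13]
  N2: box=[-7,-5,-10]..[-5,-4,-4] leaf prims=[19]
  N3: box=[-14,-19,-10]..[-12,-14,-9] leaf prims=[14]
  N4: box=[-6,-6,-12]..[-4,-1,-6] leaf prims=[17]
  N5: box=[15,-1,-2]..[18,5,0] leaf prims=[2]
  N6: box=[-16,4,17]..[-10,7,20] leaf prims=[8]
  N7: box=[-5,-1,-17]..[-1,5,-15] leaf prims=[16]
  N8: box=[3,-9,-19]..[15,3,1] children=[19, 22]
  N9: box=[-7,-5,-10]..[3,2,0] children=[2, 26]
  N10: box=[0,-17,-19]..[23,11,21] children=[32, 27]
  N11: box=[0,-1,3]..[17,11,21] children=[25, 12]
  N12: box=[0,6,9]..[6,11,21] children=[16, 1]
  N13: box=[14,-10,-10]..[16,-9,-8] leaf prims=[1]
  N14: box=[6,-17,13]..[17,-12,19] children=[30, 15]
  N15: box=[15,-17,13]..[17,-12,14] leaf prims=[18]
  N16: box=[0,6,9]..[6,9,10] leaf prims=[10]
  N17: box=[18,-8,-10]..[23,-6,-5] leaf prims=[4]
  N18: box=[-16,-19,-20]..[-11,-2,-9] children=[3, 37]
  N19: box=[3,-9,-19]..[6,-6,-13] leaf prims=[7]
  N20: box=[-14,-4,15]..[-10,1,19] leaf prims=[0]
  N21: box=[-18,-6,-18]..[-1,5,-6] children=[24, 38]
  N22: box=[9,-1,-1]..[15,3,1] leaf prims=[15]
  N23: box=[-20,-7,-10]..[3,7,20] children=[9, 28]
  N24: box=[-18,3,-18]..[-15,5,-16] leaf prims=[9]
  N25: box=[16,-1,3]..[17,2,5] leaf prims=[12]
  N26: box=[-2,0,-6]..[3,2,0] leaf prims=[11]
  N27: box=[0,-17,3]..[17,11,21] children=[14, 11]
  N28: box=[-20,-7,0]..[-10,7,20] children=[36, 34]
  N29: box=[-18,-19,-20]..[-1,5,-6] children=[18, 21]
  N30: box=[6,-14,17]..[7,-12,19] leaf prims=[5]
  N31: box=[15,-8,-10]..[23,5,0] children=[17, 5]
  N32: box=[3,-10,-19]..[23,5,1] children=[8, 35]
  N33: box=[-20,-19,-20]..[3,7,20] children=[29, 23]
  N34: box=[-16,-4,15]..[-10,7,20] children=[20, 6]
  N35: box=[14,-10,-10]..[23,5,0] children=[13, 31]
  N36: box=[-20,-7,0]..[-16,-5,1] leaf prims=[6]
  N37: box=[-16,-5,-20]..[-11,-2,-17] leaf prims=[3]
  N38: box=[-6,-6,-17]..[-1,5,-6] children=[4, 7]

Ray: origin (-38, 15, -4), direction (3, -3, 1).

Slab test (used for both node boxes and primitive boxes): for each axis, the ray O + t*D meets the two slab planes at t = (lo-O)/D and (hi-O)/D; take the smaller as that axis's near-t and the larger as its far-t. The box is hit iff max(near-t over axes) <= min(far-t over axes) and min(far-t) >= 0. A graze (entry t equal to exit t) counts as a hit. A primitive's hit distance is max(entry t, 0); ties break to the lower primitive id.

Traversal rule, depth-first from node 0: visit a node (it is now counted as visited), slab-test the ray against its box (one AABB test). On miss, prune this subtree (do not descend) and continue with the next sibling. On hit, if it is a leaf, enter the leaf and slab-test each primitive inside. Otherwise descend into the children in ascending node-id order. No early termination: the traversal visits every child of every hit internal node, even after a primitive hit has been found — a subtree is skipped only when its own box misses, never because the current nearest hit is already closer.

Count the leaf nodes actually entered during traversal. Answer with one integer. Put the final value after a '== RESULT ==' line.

Trace the traversal:
N0 x:[6,61/3] y:[4/3,34/3] z:[-16,25] -> hit [6,34/3], descend [10, 33]
  N10 x:[38/3,61/3] y:[4/3,32/3] z:[-15,25] -> miss, prune
  N33 x:[6,41/3] y:[8/3,34/3] z:[-16,24] -> hit [6,34/3], descend [23, 29]
    N23 x:[6,41/3] y:[8/3,22/3] z:[-6,24] -> hit [6,22/3], descend [9, 28]
      N9 x:[31/3,41/3] y:[13/3,20/3] z:[-6,4] -> miss, prune
      N28 x:[6,28/3] y:[8/3,22/3] z:[4,24] -> hit [6,22/3], descend [34, 36]
        N34 x:[22/3,28/3] y:[8/3,19/3] z:[19,24] -> miss, prune
        N36 x:[6,22/3] y:[20/3,22/3] z:[4,5] -> miss, prune
    N29 x:[20/3,37/3] y:[10/3,34/3] z:[-16,-2] -> miss, prune

Visited [0, 10, 33, 23, 9, 28, 34, 36, 29]. Tests: 9 box, 0 leaf. Nearest: miss.

== RESULT ==
0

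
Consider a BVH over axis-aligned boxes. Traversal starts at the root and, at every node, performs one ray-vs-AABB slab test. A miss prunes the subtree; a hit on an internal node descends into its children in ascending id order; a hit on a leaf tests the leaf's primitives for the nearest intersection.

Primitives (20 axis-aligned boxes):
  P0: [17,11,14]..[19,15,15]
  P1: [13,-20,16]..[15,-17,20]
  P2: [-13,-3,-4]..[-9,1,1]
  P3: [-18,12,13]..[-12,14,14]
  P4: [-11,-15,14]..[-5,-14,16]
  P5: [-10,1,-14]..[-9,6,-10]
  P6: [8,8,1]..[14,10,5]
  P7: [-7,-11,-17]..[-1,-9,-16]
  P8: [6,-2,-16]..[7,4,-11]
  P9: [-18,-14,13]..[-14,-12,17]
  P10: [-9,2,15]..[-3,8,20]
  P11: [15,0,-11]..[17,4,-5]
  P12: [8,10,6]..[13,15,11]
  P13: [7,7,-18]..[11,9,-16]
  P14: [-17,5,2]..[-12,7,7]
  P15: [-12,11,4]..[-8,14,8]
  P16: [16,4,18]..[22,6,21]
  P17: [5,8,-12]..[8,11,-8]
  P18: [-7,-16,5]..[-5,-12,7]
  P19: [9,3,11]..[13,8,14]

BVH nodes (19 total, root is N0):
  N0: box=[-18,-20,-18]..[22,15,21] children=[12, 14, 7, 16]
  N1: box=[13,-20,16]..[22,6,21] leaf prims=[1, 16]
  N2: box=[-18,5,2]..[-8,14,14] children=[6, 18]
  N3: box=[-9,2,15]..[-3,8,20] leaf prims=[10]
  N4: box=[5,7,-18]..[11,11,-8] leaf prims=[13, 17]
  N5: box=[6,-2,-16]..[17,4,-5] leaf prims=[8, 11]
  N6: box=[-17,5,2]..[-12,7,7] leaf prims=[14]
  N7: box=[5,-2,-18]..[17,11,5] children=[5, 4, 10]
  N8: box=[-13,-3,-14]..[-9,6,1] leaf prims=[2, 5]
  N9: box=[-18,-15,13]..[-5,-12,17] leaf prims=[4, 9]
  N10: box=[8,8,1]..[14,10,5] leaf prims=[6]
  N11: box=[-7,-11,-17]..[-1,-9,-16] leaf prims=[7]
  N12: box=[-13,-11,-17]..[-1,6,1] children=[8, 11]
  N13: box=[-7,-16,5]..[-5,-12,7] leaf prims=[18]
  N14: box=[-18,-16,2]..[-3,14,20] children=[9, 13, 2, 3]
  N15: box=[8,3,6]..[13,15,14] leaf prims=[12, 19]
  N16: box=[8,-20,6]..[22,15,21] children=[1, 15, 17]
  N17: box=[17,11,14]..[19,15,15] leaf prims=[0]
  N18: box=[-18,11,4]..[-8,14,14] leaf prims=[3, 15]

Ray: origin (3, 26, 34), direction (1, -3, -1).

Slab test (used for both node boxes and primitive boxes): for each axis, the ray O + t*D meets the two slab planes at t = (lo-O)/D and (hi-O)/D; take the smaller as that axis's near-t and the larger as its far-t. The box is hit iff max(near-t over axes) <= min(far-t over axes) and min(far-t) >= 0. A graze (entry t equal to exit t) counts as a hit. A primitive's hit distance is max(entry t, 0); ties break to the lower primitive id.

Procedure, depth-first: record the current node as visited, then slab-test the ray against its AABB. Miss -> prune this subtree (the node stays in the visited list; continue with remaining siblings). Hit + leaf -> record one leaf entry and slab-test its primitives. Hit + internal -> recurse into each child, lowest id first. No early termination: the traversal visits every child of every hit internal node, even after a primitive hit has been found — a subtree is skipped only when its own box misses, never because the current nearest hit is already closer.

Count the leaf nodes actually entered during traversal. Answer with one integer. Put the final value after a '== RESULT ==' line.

Traverse from the root:
N0 x:[-21,19] y:[11/3,46/3] z:[13,52] -> hit [13,46/3], descend [7, 12, 14, 16]
  N7 x:[2,14] y:[5,28/3] z:[29,52] -> miss, prune
  N12 x:[-16,-4] y:[20/3,37/3] z:[33,51] -> miss, prune
  N14 x:[-21,-6] y:[4,14] z:[14,32] -> miss, prune
  N16 x:[5,19] y:[11/3,46/3] z:[13,28] -> hit [13,46/3], descend [1, 15, 17]
    N1 x:[10,19] y:[20/3,46/3] z:[13,18] -> hit [13,46/3] leaf, test {P1(miss), P16(miss)}
    N15 x:[5,10] y:[11/3,23/3] z:[20,28] -> miss, prune
    N17 x:[14,16] y:[11/3,5] z:[19,20] -> miss, prune

Visited [0, 7, 12, 14, 16, 1, 15, 17]. Tests: 8 box, 1 leaf. Nearest: miss.

== RESULT ==
1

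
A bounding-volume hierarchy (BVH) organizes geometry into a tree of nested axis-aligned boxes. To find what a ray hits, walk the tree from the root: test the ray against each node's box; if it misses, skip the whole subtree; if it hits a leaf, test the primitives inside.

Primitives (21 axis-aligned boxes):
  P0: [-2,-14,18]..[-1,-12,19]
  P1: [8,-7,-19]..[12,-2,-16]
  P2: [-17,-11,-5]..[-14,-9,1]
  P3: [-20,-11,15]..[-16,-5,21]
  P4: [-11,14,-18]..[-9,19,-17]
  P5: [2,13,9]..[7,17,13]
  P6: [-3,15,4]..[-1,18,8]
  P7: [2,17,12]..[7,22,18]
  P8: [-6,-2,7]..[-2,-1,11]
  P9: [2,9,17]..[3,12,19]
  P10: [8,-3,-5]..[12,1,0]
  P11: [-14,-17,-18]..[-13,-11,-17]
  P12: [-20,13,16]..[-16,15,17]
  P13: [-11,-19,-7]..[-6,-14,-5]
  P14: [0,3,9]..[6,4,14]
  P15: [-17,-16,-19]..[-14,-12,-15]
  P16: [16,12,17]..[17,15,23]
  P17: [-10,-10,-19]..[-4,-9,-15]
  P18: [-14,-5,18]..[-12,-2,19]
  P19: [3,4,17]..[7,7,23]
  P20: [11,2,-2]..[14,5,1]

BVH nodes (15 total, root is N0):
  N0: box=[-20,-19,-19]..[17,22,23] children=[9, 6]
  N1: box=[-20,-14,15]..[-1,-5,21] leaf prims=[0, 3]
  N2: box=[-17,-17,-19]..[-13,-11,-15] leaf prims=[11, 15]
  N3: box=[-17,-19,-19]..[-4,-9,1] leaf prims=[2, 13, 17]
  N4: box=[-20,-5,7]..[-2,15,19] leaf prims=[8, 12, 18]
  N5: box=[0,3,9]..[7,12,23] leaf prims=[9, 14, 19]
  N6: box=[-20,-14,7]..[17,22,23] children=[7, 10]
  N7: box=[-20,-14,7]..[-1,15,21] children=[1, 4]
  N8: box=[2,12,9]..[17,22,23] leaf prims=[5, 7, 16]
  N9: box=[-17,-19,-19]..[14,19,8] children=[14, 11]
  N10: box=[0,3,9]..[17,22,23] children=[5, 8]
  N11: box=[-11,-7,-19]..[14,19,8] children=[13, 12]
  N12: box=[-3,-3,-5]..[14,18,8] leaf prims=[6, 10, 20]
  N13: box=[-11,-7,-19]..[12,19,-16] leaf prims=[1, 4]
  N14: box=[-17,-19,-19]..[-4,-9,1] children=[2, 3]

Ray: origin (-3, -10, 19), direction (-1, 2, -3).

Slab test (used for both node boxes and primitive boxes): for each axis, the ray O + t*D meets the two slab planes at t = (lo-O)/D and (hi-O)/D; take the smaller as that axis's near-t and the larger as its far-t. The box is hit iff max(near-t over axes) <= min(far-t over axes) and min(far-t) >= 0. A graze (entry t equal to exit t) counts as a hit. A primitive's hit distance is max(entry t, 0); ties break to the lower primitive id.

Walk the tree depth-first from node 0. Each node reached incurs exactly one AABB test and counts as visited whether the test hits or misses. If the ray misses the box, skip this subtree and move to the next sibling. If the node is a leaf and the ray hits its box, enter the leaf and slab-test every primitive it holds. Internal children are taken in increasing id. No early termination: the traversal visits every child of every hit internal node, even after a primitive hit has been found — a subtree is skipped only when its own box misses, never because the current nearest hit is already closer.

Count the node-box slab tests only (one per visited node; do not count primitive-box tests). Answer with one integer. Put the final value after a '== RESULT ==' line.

Traverse from the root:
N0 x:[-20,17] y:[-9/2,16] z:[-4/3,38/3] -> hit [-4/3,38/3], descend [6, 9]
  N6 x:[-20,17] y:[-2,16] z:[-4/3,4] -> hit [-4/3,4], descend [7, 10]
    N7 x:[-2,17] y:[-2,25/2] z:[-2/3,4] -> hit [-2/3,4], descend [1, 4]
      N1 x:[-2,17] y:[-2,5/2] z:[-2/3,4/3] -> hit [-2/3,4/3] leaf, test {P0(miss), P3(miss)}
      N4 x:[-1,17] y:[5/2,25/2] z:[0,4] -> hit [5/2,4] leaf, test {P8(miss), P12(miss), P18(miss)}
    N10 x:[-20,-3] y:[13/2,16] z:[-4/3,10/3] -> miss, prune
  N9 x:[-17,14] y:[-9/2,29/2] z:[11/3,38/3] -> hit [11/3,38/3], descend [11, 14]
    N11 x:[-17,8] y:[3/2,29/2] z:[11/3,38/3] -> hit [11/3,8], descend [12, 13]
      N12 x:[-17,0] y:[7/2,14] z:[11/3,8] -> miss, prune
      N13 x:[-15,8] y:[3/2,29/2] z:[35/3,38/3] -> miss, prune
    N14 x:[1,14] y:[-9/2,1/2] z:[6,38/3] -> miss, prune

11 AABB tests over nodes [0, 6, 7, 1, 4, 10, 9, 11, 12, 13, 14]; 2 leaves entered; closest miss.

== RESULT ==
11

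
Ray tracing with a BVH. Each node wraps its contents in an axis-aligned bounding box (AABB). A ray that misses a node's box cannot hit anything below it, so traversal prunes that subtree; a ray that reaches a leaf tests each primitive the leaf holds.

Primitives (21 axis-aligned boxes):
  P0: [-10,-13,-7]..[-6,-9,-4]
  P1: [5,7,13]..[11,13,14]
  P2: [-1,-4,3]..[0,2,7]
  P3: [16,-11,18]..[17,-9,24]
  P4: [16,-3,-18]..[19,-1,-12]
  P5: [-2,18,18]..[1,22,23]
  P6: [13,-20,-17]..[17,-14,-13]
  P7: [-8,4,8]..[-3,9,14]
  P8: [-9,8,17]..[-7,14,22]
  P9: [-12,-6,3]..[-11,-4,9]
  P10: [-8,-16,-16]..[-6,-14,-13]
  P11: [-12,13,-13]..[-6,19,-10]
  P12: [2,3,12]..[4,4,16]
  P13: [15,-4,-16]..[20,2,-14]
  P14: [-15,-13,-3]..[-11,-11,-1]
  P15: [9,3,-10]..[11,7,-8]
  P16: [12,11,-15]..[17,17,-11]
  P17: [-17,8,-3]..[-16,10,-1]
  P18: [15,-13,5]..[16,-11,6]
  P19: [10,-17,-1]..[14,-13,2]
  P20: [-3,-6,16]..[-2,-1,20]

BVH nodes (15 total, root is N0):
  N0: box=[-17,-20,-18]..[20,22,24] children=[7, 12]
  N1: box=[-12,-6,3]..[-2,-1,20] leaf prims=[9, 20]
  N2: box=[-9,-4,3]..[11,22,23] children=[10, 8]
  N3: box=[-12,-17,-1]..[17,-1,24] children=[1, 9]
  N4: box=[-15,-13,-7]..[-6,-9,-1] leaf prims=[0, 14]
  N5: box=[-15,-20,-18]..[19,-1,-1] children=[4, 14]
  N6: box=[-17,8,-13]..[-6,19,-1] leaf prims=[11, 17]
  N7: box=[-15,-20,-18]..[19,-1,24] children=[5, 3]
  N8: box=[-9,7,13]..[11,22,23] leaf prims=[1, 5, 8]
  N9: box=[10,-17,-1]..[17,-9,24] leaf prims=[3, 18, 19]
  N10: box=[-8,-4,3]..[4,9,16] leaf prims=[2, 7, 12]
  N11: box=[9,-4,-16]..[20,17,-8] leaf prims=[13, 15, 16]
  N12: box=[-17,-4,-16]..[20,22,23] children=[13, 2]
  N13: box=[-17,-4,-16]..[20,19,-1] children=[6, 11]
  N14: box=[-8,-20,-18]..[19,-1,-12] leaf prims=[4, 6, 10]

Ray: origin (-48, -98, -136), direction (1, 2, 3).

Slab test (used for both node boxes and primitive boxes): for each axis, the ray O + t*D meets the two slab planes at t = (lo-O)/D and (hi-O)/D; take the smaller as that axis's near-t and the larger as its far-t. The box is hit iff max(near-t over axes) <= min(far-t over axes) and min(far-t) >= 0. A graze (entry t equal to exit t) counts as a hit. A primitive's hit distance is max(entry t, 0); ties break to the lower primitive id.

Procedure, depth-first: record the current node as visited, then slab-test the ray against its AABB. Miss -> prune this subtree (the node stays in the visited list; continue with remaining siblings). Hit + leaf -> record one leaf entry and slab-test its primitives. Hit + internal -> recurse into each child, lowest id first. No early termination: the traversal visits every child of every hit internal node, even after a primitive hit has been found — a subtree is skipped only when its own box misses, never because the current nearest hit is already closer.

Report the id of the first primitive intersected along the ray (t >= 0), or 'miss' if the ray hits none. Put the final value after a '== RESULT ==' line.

Traverse from the root:
N0 x:[31,68] y:[39,60] z:[118/3,160/3] -> hit [118/3,160/3], descend [7, 12]
  N7 x:[33,67] y:[39,97/2] z:[118/3,160/3] -> hit [118/3,97/2], descend [3, 5]
    N3 x:[36,65] y:[81/2,97/2] z:[45,160/3] -> hit [45,97/2], descend [1, 9]
      N1 x:[36,46] y:[46,97/2] z:[139/3,52] -> miss, prune
      N9 x:[58,65] y:[81/2,89/2] z:[45,160/3] -> miss, prune
    N5 x:[33,67] y:[39,97/2] z:[118/3,45] -> hit [118/3,45], descend [4, 14]
      N4 x:[33,42] y:[85/2,89/2] z:[43,45] -> miss, prune
      N14 x:[40,67] y:[39,97/2] z:[118/3,124/3] -> hit [40,124/3] leaf, test {P4(miss), P6(miss), P10@t=41}
  N12 x:[31,68] y:[47,60] z:[40,53] -> hit [47,53], descend [2, 13]
    N2 x:[39,59] y:[47,60] z:[139/3,53] -> hit [47,53], descend [8, 10]
      N8 x:[39,59] y:[105/2,60] z:[149/3,53] -> hit [105/2,53] leaf, test {P1(miss), P5(miss), P8(miss)}
      N10 x:[40,52] y:[47,107/2] z:[139/3,152/3] -> hit [47,152/3] leaf, test {P2@t=47, P7(miss), P12@t=101/2}
    N13 x:[31,68] y:[47,117/2] z:[40,45] -> miss, prune

order=[0, 7, 3, 1, 9, 5, 4, 14, 12, 2, 8, 10, 13]  |boxes|=13  |leaves|=3  hit=P10

== RESULT ==
10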